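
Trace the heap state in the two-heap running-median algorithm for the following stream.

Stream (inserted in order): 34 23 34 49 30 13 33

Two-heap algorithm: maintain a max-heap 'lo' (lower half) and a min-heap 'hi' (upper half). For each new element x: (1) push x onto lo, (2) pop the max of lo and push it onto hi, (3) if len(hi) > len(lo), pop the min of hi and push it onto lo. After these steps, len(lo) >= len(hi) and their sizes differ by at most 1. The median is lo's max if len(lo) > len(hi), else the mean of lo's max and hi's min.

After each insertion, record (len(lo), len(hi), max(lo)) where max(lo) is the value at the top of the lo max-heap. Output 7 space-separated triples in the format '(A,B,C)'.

Answer: (1,0,34) (1,1,23) (2,1,34) (2,2,34) (3,2,34) (3,3,30) (4,3,33)

Derivation:
Step 1: insert 34 -> lo=[34] hi=[] -> (len(lo)=1, len(hi)=0, max(lo)=34)
Step 2: insert 23 -> lo=[23] hi=[34] -> (len(lo)=1, len(hi)=1, max(lo)=23)
Step 3: insert 34 -> lo=[23, 34] hi=[34] -> (len(lo)=2, len(hi)=1, max(lo)=34)
Step 4: insert 49 -> lo=[23, 34] hi=[34, 49] -> (len(lo)=2, len(hi)=2, max(lo)=34)
Step 5: insert 30 -> lo=[23, 30, 34] hi=[34, 49] -> (len(lo)=3, len(hi)=2, max(lo)=34)
Step 6: insert 13 -> lo=[13, 23, 30] hi=[34, 34, 49] -> (len(lo)=3, len(hi)=3, max(lo)=30)
Step 7: insert 33 -> lo=[13, 23, 30, 33] hi=[34, 34, 49] -> (len(lo)=4, len(hi)=3, max(lo)=33)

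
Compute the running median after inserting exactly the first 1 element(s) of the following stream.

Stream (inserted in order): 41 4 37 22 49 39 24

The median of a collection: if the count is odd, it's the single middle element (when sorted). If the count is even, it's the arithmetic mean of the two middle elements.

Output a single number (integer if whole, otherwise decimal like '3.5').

Answer: 41

Derivation:
Step 1: insert 41 -> lo=[41] (size 1, max 41) hi=[] (size 0) -> median=41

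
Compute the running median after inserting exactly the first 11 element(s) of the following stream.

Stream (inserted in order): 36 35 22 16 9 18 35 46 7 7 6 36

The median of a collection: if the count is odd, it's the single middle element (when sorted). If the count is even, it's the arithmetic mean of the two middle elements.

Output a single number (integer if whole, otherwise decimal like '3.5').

Step 1: insert 36 -> lo=[36] (size 1, max 36) hi=[] (size 0) -> median=36
Step 2: insert 35 -> lo=[35] (size 1, max 35) hi=[36] (size 1, min 36) -> median=35.5
Step 3: insert 22 -> lo=[22, 35] (size 2, max 35) hi=[36] (size 1, min 36) -> median=35
Step 4: insert 16 -> lo=[16, 22] (size 2, max 22) hi=[35, 36] (size 2, min 35) -> median=28.5
Step 5: insert 9 -> lo=[9, 16, 22] (size 3, max 22) hi=[35, 36] (size 2, min 35) -> median=22
Step 6: insert 18 -> lo=[9, 16, 18] (size 3, max 18) hi=[22, 35, 36] (size 3, min 22) -> median=20
Step 7: insert 35 -> lo=[9, 16, 18, 22] (size 4, max 22) hi=[35, 35, 36] (size 3, min 35) -> median=22
Step 8: insert 46 -> lo=[9, 16, 18, 22] (size 4, max 22) hi=[35, 35, 36, 46] (size 4, min 35) -> median=28.5
Step 9: insert 7 -> lo=[7, 9, 16, 18, 22] (size 5, max 22) hi=[35, 35, 36, 46] (size 4, min 35) -> median=22
Step 10: insert 7 -> lo=[7, 7, 9, 16, 18] (size 5, max 18) hi=[22, 35, 35, 36, 46] (size 5, min 22) -> median=20
Step 11: insert 6 -> lo=[6, 7, 7, 9, 16, 18] (size 6, max 18) hi=[22, 35, 35, 36, 46] (size 5, min 22) -> median=18

Answer: 18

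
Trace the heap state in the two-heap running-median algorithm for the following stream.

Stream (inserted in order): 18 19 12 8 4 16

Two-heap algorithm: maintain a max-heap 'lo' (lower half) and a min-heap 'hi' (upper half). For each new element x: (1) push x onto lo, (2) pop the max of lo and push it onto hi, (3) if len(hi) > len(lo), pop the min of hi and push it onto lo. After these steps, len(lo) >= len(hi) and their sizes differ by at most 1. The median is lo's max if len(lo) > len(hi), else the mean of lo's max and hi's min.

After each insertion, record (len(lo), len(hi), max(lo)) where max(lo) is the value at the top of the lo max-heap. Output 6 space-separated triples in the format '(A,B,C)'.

Answer: (1,0,18) (1,1,18) (2,1,18) (2,2,12) (3,2,12) (3,3,12)

Derivation:
Step 1: insert 18 -> lo=[18] hi=[] -> (len(lo)=1, len(hi)=0, max(lo)=18)
Step 2: insert 19 -> lo=[18] hi=[19] -> (len(lo)=1, len(hi)=1, max(lo)=18)
Step 3: insert 12 -> lo=[12, 18] hi=[19] -> (len(lo)=2, len(hi)=1, max(lo)=18)
Step 4: insert 8 -> lo=[8, 12] hi=[18, 19] -> (len(lo)=2, len(hi)=2, max(lo)=12)
Step 5: insert 4 -> lo=[4, 8, 12] hi=[18, 19] -> (len(lo)=3, len(hi)=2, max(lo)=12)
Step 6: insert 16 -> lo=[4, 8, 12] hi=[16, 18, 19] -> (len(lo)=3, len(hi)=3, max(lo)=12)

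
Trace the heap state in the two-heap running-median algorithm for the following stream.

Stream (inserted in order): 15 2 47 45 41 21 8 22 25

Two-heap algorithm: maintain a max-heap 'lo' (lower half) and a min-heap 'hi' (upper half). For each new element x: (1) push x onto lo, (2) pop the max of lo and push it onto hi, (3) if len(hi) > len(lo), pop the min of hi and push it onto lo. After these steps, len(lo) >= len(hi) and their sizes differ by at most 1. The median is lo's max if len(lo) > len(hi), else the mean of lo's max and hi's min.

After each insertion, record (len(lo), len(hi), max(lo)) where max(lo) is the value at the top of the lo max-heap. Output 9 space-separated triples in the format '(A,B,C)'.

Step 1: insert 15 -> lo=[15] hi=[] -> (len(lo)=1, len(hi)=0, max(lo)=15)
Step 2: insert 2 -> lo=[2] hi=[15] -> (len(lo)=1, len(hi)=1, max(lo)=2)
Step 3: insert 47 -> lo=[2, 15] hi=[47] -> (len(lo)=2, len(hi)=1, max(lo)=15)
Step 4: insert 45 -> lo=[2, 15] hi=[45, 47] -> (len(lo)=2, len(hi)=2, max(lo)=15)
Step 5: insert 41 -> lo=[2, 15, 41] hi=[45, 47] -> (len(lo)=3, len(hi)=2, max(lo)=41)
Step 6: insert 21 -> lo=[2, 15, 21] hi=[41, 45, 47] -> (len(lo)=3, len(hi)=3, max(lo)=21)
Step 7: insert 8 -> lo=[2, 8, 15, 21] hi=[41, 45, 47] -> (len(lo)=4, len(hi)=3, max(lo)=21)
Step 8: insert 22 -> lo=[2, 8, 15, 21] hi=[22, 41, 45, 47] -> (len(lo)=4, len(hi)=4, max(lo)=21)
Step 9: insert 25 -> lo=[2, 8, 15, 21, 22] hi=[25, 41, 45, 47] -> (len(lo)=5, len(hi)=4, max(lo)=22)

Answer: (1,0,15) (1,1,2) (2,1,15) (2,2,15) (3,2,41) (3,3,21) (4,3,21) (4,4,21) (5,4,22)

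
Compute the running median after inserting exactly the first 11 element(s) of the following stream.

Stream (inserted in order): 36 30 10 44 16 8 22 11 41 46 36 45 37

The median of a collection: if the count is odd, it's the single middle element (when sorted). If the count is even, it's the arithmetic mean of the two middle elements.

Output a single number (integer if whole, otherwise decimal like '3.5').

Answer: 30

Derivation:
Step 1: insert 36 -> lo=[36] (size 1, max 36) hi=[] (size 0) -> median=36
Step 2: insert 30 -> lo=[30] (size 1, max 30) hi=[36] (size 1, min 36) -> median=33
Step 3: insert 10 -> lo=[10, 30] (size 2, max 30) hi=[36] (size 1, min 36) -> median=30
Step 4: insert 44 -> lo=[10, 30] (size 2, max 30) hi=[36, 44] (size 2, min 36) -> median=33
Step 5: insert 16 -> lo=[10, 16, 30] (size 3, max 30) hi=[36, 44] (size 2, min 36) -> median=30
Step 6: insert 8 -> lo=[8, 10, 16] (size 3, max 16) hi=[30, 36, 44] (size 3, min 30) -> median=23
Step 7: insert 22 -> lo=[8, 10, 16, 22] (size 4, max 22) hi=[30, 36, 44] (size 3, min 30) -> median=22
Step 8: insert 11 -> lo=[8, 10, 11, 16] (size 4, max 16) hi=[22, 30, 36, 44] (size 4, min 22) -> median=19
Step 9: insert 41 -> lo=[8, 10, 11, 16, 22] (size 5, max 22) hi=[30, 36, 41, 44] (size 4, min 30) -> median=22
Step 10: insert 46 -> lo=[8, 10, 11, 16, 22] (size 5, max 22) hi=[30, 36, 41, 44, 46] (size 5, min 30) -> median=26
Step 11: insert 36 -> lo=[8, 10, 11, 16, 22, 30] (size 6, max 30) hi=[36, 36, 41, 44, 46] (size 5, min 36) -> median=30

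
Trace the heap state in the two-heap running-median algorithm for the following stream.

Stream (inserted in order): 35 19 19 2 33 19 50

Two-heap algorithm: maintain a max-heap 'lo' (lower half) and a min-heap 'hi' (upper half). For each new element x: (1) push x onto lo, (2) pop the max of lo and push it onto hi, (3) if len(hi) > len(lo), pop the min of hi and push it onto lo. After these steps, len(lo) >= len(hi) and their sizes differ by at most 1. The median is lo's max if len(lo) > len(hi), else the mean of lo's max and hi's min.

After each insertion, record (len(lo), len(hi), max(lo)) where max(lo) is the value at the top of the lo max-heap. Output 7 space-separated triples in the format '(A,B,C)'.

Answer: (1,0,35) (1,1,19) (2,1,19) (2,2,19) (3,2,19) (3,3,19) (4,3,19)

Derivation:
Step 1: insert 35 -> lo=[35] hi=[] -> (len(lo)=1, len(hi)=0, max(lo)=35)
Step 2: insert 19 -> lo=[19] hi=[35] -> (len(lo)=1, len(hi)=1, max(lo)=19)
Step 3: insert 19 -> lo=[19, 19] hi=[35] -> (len(lo)=2, len(hi)=1, max(lo)=19)
Step 4: insert 2 -> lo=[2, 19] hi=[19, 35] -> (len(lo)=2, len(hi)=2, max(lo)=19)
Step 5: insert 33 -> lo=[2, 19, 19] hi=[33, 35] -> (len(lo)=3, len(hi)=2, max(lo)=19)
Step 6: insert 19 -> lo=[2, 19, 19] hi=[19, 33, 35] -> (len(lo)=3, len(hi)=3, max(lo)=19)
Step 7: insert 50 -> lo=[2, 19, 19, 19] hi=[33, 35, 50] -> (len(lo)=4, len(hi)=3, max(lo)=19)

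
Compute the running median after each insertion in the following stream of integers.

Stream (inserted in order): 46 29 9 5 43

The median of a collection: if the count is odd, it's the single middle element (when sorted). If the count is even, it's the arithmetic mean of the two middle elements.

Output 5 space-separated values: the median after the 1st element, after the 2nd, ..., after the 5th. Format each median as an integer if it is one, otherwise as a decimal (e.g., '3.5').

Answer: 46 37.5 29 19 29

Derivation:
Step 1: insert 46 -> lo=[46] (size 1, max 46) hi=[] (size 0) -> median=46
Step 2: insert 29 -> lo=[29] (size 1, max 29) hi=[46] (size 1, min 46) -> median=37.5
Step 3: insert 9 -> lo=[9, 29] (size 2, max 29) hi=[46] (size 1, min 46) -> median=29
Step 4: insert 5 -> lo=[5, 9] (size 2, max 9) hi=[29, 46] (size 2, min 29) -> median=19
Step 5: insert 43 -> lo=[5, 9, 29] (size 3, max 29) hi=[43, 46] (size 2, min 43) -> median=29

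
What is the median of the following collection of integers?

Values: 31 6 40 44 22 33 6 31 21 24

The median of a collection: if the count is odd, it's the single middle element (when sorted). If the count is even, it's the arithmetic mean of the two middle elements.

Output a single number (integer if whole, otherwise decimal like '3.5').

Step 1: insert 31 -> lo=[31] (size 1, max 31) hi=[] (size 0) -> median=31
Step 2: insert 6 -> lo=[6] (size 1, max 6) hi=[31] (size 1, min 31) -> median=18.5
Step 3: insert 40 -> lo=[6, 31] (size 2, max 31) hi=[40] (size 1, min 40) -> median=31
Step 4: insert 44 -> lo=[6, 31] (size 2, max 31) hi=[40, 44] (size 2, min 40) -> median=35.5
Step 5: insert 22 -> lo=[6, 22, 31] (size 3, max 31) hi=[40, 44] (size 2, min 40) -> median=31
Step 6: insert 33 -> lo=[6, 22, 31] (size 3, max 31) hi=[33, 40, 44] (size 3, min 33) -> median=32
Step 7: insert 6 -> lo=[6, 6, 22, 31] (size 4, max 31) hi=[33, 40, 44] (size 3, min 33) -> median=31
Step 8: insert 31 -> lo=[6, 6, 22, 31] (size 4, max 31) hi=[31, 33, 40, 44] (size 4, min 31) -> median=31
Step 9: insert 21 -> lo=[6, 6, 21, 22, 31] (size 5, max 31) hi=[31, 33, 40, 44] (size 4, min 31) -> median=31
Step 10: insert 24 -> lo=[6, 6, 21, 22, 24] (size 5, max 24) hi=[31, 31, 33, 40, 44] (size 5, min 31) -> median=27.5

Answer: 27.5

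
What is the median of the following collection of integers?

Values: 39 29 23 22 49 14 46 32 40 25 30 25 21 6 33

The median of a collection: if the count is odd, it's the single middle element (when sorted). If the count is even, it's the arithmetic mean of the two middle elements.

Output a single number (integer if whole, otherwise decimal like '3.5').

Step 1: insert 39 -> lo=[39] (size 1, max 39) hi=[] (size 0) -> median=39
Step 2: insert 29 -> lo=[29] (size 1, max 29) hi=[39] (size 1, min 39) -> median=34
Step 3: insert 23 -> lo=[23, 29] (size 2, max 29) hi=[39] (size 1, min 39) -> median=29
Step 4: insert 22 -> lo=[22, 23] (size 2, max 23) hi=[29, 39] (size 2, min 29) -> median=26
Step 5: insert 49 -> lo=[22, 23, 29] (size 3, max 29) hi=[39, 49] (size 2, min 39) -> median=29
Step 6: insert 14 -> lo=[14, 22, 23] (size 3, max 23) hi=[29, 39, 49] (size 3, min 29) -> median=26
Step 7: insert 46 -> lo=[14, 22, 23, 29] (size 4, max 29) hi=[39, 46, 49] (size 3, min 39) -> median=29
Step 8: insert 32 -> lo=[14, 22, 23, 29] (size 4, max 29) hi=[32, 39, 46, 49] (size 4, min 32) -> median=30.5
Step 9: insert 40 -> lo=[14, 22, 23, 29, 32] (size 5, max 32) hi=[39, 40, 46, 49] (size 4, min 39) -> median=32
Step 10: insert 25 -> lo=[14, 22, 23, 25, 29] (size 5, max 29) hi=[32, 39, 40, 46, 49] (size 5, min 32) -> median=30.5
Step 11: insert 30 -> lo=[14, 22, 23, 25, 29, 30] (size 6, max 30) hi=[32, 39, 40, 46, 49] (size 5, min 32) -> median=30
Step 12: insert 25 -> lo=[14, 22, 23, 25, 25, 29] (size 6, max 29) hi=[30, 32, 39, 40, 46, 49] (size 6, min 30) -> median=29.5
Step 13: insert 21 -> lo=[14, 21, 22, 23, 25, 25, 29] (size 7, max 29) hi=[30, 32, 39, 40, 46, 49] (size 6, min 30) -> median=29
Step 14: insert 6 -> lo=[6, 14, 21, 22, 23, 25, 25] (size 7, max 25) hi=[29, 30, 32, 39, 40, 46, 49] (size 7, min 29) -> median=27
Step 15: insert 33 -> lo=[6, 14, 21, 22, 23, 25, 25, 29] (size 8, max 29) hi=[30, 32, 33, 39, 40, 46, 49] (size 7, min 30) -> median=29

Answer: 29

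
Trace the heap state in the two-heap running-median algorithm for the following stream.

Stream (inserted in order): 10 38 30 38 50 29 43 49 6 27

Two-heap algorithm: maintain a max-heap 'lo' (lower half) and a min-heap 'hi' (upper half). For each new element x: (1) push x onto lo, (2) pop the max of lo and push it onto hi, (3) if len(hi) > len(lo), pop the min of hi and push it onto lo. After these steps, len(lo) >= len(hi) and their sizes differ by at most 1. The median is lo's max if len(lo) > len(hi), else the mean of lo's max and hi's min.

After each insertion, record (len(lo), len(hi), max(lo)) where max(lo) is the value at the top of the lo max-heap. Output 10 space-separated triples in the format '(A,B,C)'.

Step 1: insert 10 -> lo=[10] hi=[] -> (len(lo)=1, len(hi)=0, max(lo)=10)
Step 2: insert 38 -> lo=[10] hi=[38] -> (len(lo)=1, len(hi)=1, max(lo)=10)
Step 3: insert 30 -> lo=[10, 30] hi=[38] -> (len(lo)=2, len(hi)=1, max(lo)=30)
Step 4: insert 38 -> lo=[10, 30] hi=[38, 38] -> (len(lo)=2, len(hi)=2, max(lo)=30)
Step 5: insert 50 -> lo=[10, 30, 38] hi=[38, 50] -> (len(lo)=3, len(hi)=2, max(lo)=38)
Step 6: insert 29 -> lo=[10, 29, 30] hi=[38, 38, 50] -> (len(lo)=3, len(hi)=3, max(lo)=30)
Step 7: insert 43 -> lo=[10, 29, 30, 38] hi=[38, 43, 50] -> (len(lo)=4, len(hi)=3, max(lo)=38)
Step 8: insert 49 -> lo=[10, 29, 30, 38] hi=[38, 43, 49, 50] -> (len(lo)=4, len(hi)=4, max(lo)=38)
Step 9: insert 6 -> lo=[6, 10, 29, 30, 38] hi=[38, 43, 49, 50] -> (len(lo)=5, len(hi)=4, max(lo)=38)
Step 10: insert 27 -> lo=[6, 10, 27, 29, 30] hi=[38, 38, 43, 49, 50] -> (len(lo)=5, len(hi)=5, max(lo)=30)

Answer: (1,0,10) (1,1,10) (2,1,30) (2,2,30) (3,2,38) (3,3,30) (4,3,38) (4,4,38) (5,4,38) (5,5,30)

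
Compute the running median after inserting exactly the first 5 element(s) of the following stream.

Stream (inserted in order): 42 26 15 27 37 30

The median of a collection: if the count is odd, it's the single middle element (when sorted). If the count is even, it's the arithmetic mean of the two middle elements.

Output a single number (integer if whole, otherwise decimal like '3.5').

Answer: 27

Derivation:
Step 1: insert 42 -> lo=[42] (size 1, max 42) hi=[] (size 0) -> median=42
Step 2: insert 26 -> lo=[26] (size 1, max 26) hi=[42] (size 1, min 42) -> median=34
Step 3: insert 15 -> lo=[15, 26] (size 2, max 26) hi=[42] (size 1, min 42) -> median=26
Step 4: insert 27 -> lo=[15, 26] (size 2, max 26) hi=[27, 42] (size 2, min 27) -> median=26.5
Step 5: insert 37 -> lo=[15, 26, 27] (size 3, max 27) hi=[37, 42] (size 2, min 37) -> median=27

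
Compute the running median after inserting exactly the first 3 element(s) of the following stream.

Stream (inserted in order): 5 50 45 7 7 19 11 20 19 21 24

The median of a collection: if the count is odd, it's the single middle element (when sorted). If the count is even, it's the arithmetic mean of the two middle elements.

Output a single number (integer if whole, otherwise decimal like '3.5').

Answer: 45

Derivation:
Step 1: insert 5 -> lo=[5] (size 1, max 5) hi=[] (size 0) -> median=5
Step 2: insert 50 -> lo=[5] (size 1, max 5) hi=[50] (size 1, min 50) -> median=27.5
Step 3: insert 45 -> lo=[5, 45] (size 2, max 45) hi=[50] (size 1, min 50) -> median=45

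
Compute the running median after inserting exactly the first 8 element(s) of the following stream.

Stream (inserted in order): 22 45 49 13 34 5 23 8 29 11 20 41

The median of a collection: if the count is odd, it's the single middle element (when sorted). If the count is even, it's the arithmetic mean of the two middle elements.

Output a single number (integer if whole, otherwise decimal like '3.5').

Answer: 22.5

Derivation:
Step 1: insert 22 -> lo=[22] (size 1, max 22) hi=[] (size 0) -> median=22
Step 2: insert 45 -> lo=[22] (size 1, max 22) hi=[45] (size 1, min 45) -> median=33.5
Step 3: insert 49 -> lo=[22, 45] (size 2, max 45) hi=[49] (size 1, min 49) -> median=45
Step 4: insert 13 -> lo=[13, 22] (size 2, max 22) hi=[45, 49] (size 2, min 45) -> median=33.5
Step 5: insert 34 -> lo=[13, 22, 34] (size 3, max 34) hi=[45, 49] (size 2, min 45) -> median=34
Step 6: insert 5 -> lo=[5, 13, 22] (size 3, max 22) hi=[34, 45, 49] (size 3, min 34) -> median=28
Step 7: insert 23 -> lo=[5, 13, 22, 23] (size 4, max 23) hi=[34, 45, 49] (size 3, min 34) -> median=23
Step 8: insert 8 -> lo=[5, 8, 13, 22] (size 4, max 22) hi=[23, 34, 45, 49] (size 4, min 23) -> median=22.5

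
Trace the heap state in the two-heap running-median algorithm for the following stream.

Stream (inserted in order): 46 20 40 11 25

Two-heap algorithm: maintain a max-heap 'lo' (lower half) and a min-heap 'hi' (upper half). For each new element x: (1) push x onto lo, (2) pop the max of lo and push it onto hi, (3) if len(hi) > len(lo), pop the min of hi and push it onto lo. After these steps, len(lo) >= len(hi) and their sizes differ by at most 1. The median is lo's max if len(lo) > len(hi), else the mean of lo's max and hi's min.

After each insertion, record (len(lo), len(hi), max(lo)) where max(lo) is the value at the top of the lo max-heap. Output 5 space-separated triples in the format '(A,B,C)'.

Step 1: insert 46 -> lo=[46] hi=[] -> (len(lo)=1, len(hi)=0, max(lo)=46)
Step 2: insert 20 -> lo=[20] hi=[46] -> (len(lo)=1, len(hi)=1, max(lo)=20)
Step 3: insert 40 -> lo=[20, 40] hi=[46] -> (len(lo)=2, len(hi)=1, max(lo)=40)
Step 4: insert 11 -> lo=[11, 20] hi=[40, 46] -> (len(lo)=2, len(hi)=2, max(lo)=20)
Step 5: insert 25 -> lo=[11, 20, 25] hi=[40, 46] -> (len(lo)=3, len(hi)=2, max(lo)=25)

Answer: (1,0,46) (1,1,20) (2,1,40) (2,2,20) (3,2,25)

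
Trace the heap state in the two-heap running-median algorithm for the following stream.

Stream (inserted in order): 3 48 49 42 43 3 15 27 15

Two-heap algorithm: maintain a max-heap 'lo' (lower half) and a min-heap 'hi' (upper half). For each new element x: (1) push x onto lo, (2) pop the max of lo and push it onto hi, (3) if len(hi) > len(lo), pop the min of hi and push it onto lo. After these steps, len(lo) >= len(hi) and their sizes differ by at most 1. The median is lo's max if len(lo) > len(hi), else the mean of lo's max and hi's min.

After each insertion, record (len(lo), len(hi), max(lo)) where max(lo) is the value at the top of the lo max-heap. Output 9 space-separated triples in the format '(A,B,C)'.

Step 1: insert 3 -> lo=[3] hi=[] -> (len(lo)=1, len(hi)=0, max(lo)=3)
Step 2: insert 48 -> lo=[3] hi=[48] -> (len(lo)=1, len(hi)=1, max(lo)=3)
Step 3: insert 49 -> lo=[3, 48] hi=[49] -> (len(lo)=2, len(hi)=1, max(lo)=48)
Step 4: insert 42 -> lo=[3, 42] hi=[48, 49] -> (len(lo)=2, len(hi)=2, max(lo)=42)
Step 5: insert 43 -> lo=[3, 42, 43] hi=[48, 49] -> (len(lo)=3, len(hi)=2, max(lo)=43)
Step 6: insert 3 -> lo=[3, 3, 42] hi=[43, 48, 49] -> (len(lo)=3, len(hi)=3, max(lo)=42)
Step 7: insert 15 -> lo=[3, 3, 15, 42] hi=[43, 48, 49] -> (len(lo)=4, len(hi)=3, max(lo)=42)
Step 8: insert 27 -> lo=[3, 3, 15, 27] hi=[42, 43, 48, 49] -> (len(lo)=4, len(hi)=4, max(lo)=27)
Step 9: insert 15 -> lo=[3, 3, 15, 15, 27] hi=[42, 43, 48, 49] -> (len(lo)=5, len(hi)=4, max(lo)=27)

Answer: (1,0,3) (1,1,3) (2,1,48) (2,2,42) (3,2,43) (3,3,42) (4,3,42) (4,4,27) (5,4,27)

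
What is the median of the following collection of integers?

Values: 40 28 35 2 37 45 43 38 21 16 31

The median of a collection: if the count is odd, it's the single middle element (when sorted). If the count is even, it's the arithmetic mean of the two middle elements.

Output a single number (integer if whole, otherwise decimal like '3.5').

Step 1: insert 40 -> lo=[40] (size 1, max 40) hi=[] (size 0) -> median=40
Step 2: insert 28 -> lo=[28] (size 1, max 28) hi=[40] (size 1, min 40) -> median=34
Step 3: insert 35 -> lo=[28, 35] (size 2, max 35) hi=[40] (size 1, min 40) -> median=35
Step 4: insert 2 -> lo=[2, 28] (size 2, max 28) hi=[35, 40] (size 2, min 35) -> median=31.5
Step 5: insert 37 -> lo=[2, 28, 35] (size 3, max 35) hi=[37, 40] (size 2, min 37) -> median=35
Step 6: insert 45 -> lo=[2, 28, 35] (size 3, max 35) hi=[37, 40, 45] (size 3, min 37) -> median=36
Step 7: insert 43 -> lo=[2, 28, 35, 37] (size 4, max 37) hi=[40, 43, 45] (size 3, min 40) -> median=37
Step 8: insert 38 -> lo=[2, 28, 35, 37] (size 4, max 37) hi=[38, 40, 43, 45] (size 4, min 38) -> median=37.5
Step 9: insert 21 -> lo=[2, 21, 28, 35, 37] (size 5, max 37) hi=[38, 40, 43, 45] (size 4, min 38) -> median=37
Step 10: insert 16 -> lo=[2, 16, 21, 28, 35] (size 5, max 35) hi=[37, 38, 40, 43, 45] (size 5, min 37) -> median=36
Step 11: insert 31 -> lo=[2, 16, 21, 28, 31, 35] (size 6, max 35) hi=[37, 38, 40, 43, 45] (size 5, min 37) -> median=35

Answer: 35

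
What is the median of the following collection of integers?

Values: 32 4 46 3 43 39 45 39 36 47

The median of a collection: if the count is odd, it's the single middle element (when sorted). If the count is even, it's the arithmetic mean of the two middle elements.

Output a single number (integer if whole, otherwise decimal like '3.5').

Step 1: insert 32 -> lo=[32] (size 1, max 32) hi=[] (size 0) -> median=32
Step 2: insert 4 -> lo=[4] (size 1, max 4) hi=[32] (size 1, min 32) -> median=18
Step 3: insert 46 -> lo=[4, 32] (size 2, max 32) hi=[46] (size 1, min 46) -> median=32
Step 4: insert 3 -> lo=[3, 4] (size 2, max 4) hi=[32, 46] (size 2, min 32) -> median=18
Step 5: insert 43 -> lo=[3, 4, 32] (size 3, max 32) hi=[43, 46] (size 2, min 43) -> median=32
Step 6: insert 39 -> lo=[3, 4, 32] (size 3, max 32) hi=[39, 43, 46] (size 3, min 39) -> median=35.5
Step 7: insert 45 -> lo=[3, 4, 32, 39] (size 4, max 39) hi=[43, 45, 46] (size 3, min 43) -> median=39
Step 8: insert 39 -> lo=[3, 4, 32, 39] (size 4, max 39) hi=[39, 43, 45, 46] (size 4, min 39) -> median=39
Step 9: insert 36 -> lo=[3, 4, 32, 36, 39] (size 5, max 39) hi=[39, 43, 45, 46] (size 4, min 39) -> median=39
Step 10: insert 47 -> lo=[3, 4, 32, 36, 39] (size 5, max 39) hi=[39, 43, 45, 46, 47] (size 5, min 39) -> median=39

Answer: 39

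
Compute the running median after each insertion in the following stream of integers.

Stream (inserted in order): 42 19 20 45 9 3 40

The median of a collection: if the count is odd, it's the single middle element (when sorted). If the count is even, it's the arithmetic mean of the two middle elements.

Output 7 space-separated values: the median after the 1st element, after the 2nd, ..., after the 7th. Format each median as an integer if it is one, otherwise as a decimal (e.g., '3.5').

Answer: 42 30.5 20 31 20 19.5 20

Derivation:
Step 1: insert 42 -> lo=[42] (size 1, max 42) hi=[] (size 0) -> median=42
Step 2: insert 19 -> lo=[19] (size 1, max 19) hi=[42] (size 1, min 42) -> median=30.5
Step 3: insert 20 -> lo=[19, 20] (size 2, max 20) hi=[42] (size 1, min 42) -> median=20
Step 4: insert 45 -> lo=[19, 20] (size 2, max 20) hi=[42, 45] (size 2, min 42) -> median=31
Step 5: insert 9 -> lo=[9, 19, 20] (size 3, max 20) hi=[42, 45] (size 2, min 42) -> median=20
Step 6: insert 3 -> lo=[3, 9, 19] (size 3, max 19) hi=[20, 42, 45] (size 3, min 20) -> median=19.5
Step 7: insert 40 -> lo=[3, 9, 19, 20] (size 4, max 20) hi=[40, 42, 45] (size 3, min 40) -> median=20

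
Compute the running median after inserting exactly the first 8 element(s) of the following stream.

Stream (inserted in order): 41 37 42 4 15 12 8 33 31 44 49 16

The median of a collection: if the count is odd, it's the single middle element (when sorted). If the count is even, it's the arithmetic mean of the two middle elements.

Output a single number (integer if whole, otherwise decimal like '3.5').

Step 1: insert 41 -> lo=[41] (size 1, max 41) hi=[] (size 0) -> median=41
Step 2: insert 37 -> lo=[37] (size 1, max 37) hi=[41] (size 1, min 41) -> median=39
Step 3: insert 42 -> lo=[37, 41] (size 2, max 41) hi=[42] (size 1, min 42) -> median=41
Step 4: insert 4 -> lo=[4, 37] (size 2, max 37) hi=[41, 42] (size 2, min 41) -> median=39
Step 5: insert 15 -> lo=[4, 15, 37] (size 3, max 37) hi=[41, 42] (size 2, min 41) -> median=37
Step 6: insert 12 -> lo=[4, 12, 15] (size 3, max 15) hi=[37, 41, 42] (size 3, min 37) -> median=26
Step 7: insert 8 -> lo=[4, 8, 12, 15] (size 4, max 15) hi=[37, 41, 42] (size 3, min 37) -> median=15
Step 8: insert 33 -> lo=[4, 8, 12, 15] (size 4, max 15) hi=[33, 37, 41, 42] (size 4, min 33) -> median=24

Answer: 24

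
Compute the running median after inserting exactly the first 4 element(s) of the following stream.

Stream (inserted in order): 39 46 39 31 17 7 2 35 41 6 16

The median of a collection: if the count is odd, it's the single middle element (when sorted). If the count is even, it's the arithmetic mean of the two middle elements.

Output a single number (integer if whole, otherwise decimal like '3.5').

Answer: 39

Derivation:
Step 1: insert 39 -> lo=[39] (size 1, max 39) hi=[] (size 0) -> median=39
Step 2: insert 46 -> lo=[39] (size 1, max 39) hi=[46] (size 1, min 46) -> median=42.5
Step 3: insert 39 -> lo=[39, 39] (size 2, max 39) hi=[46] (size 1, min 46) -> median=39
Step 4: insert 31 -> lo=[31, 39] (size 2, max 39) hi=[39, 46] (size 2, min 39) -> median=39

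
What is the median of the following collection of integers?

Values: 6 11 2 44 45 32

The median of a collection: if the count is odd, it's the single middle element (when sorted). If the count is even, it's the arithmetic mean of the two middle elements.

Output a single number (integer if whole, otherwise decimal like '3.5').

Answer: 21.5

Derivation:
Step 1: insert 6 -> lo=[6] (size 1, max 6) hi=[] (size 0) -> median=6
Step 2: insert 11 -> lo=[6] (size 1, max 6) hi=[11] (size 1, min 11) -> median=8.5
Step 3: insert 2 -> lo=[2, 6] (size 2, max 6) hi=[11] (size 1, min 11) -> median=6
Step 4: insert 44 -> lo=[2, 6] (size 2, max 6) hi=[11, 44] (size 2, min 11) -> median=8.5
Step 5: insert 45 -> lo=[2, 6, 11] (size 3, max 11) hi=[44, 45] (size 2, min 44) -> median=11
Step 6: insert 32 -> lo=[2, 6, 11] (size 3, max 11) hi=[32, 44, 45] (size 3, min 32) -> median=21.5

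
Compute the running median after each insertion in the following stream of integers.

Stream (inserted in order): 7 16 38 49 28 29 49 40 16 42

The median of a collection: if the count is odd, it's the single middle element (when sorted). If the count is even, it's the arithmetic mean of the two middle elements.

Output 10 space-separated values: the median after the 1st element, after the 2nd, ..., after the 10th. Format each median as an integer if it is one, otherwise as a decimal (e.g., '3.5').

Answer: 7 11.5 16 27 28 28.5 29 33.5 29 33.5

Derivation:
Step 1: insert 7 -> lo=[7] (size 1, max 7) hi=[] (size 0) -> median=7
Step 2: insert 16 -> lo=[7] (size 1, max 7) hi=[16] (size 1, min 16) -> median=11.5
Step 3: insert 38 -> lo=[7, 16] (size 2, max 16) hi=[38] (size 1, min 38) -> median=16
Step 4: insert 49 -> lo=[7, 16] (size 2, max 16) hi=[38, 49] (size 2, min 38) -> median=27
Step 5: insert 28 -> lo=[7, 16, 28] (size 3, max 28) hi=[38, 49] (size 2, min 38) -> median=28
Step 6: insert 29 -> lo=[7, 16, 28] (size 3, max 28) hi=[29, 38, 49] (size 3, min 29) -> median=28.5
Step 7: insert 49 -> lo=[7, 16, 28, 29] (size 4, max 29) hi=[38, 49, 49] (size 3, min 38) -> median=29
Step 8: insert 40 -> lo=[7, 16, 28, 29] (size 4, max 29) hi=[38, 40, 49, 49] (size 4, min 38) -> median=33.5
Step 9: insert 16 -> lo=[7, 16, 16, 28, 29] (size 5, max 29) hi=[38, 40, 49, 49] (size 4, min 38) -> median=29
Step 10: insert 42 -> lo=[7, 16, 16, 28, 29] (size 5, max 29) hi=[38, 40, 42, 49, 49] (size 5, min 38) -> median=33.5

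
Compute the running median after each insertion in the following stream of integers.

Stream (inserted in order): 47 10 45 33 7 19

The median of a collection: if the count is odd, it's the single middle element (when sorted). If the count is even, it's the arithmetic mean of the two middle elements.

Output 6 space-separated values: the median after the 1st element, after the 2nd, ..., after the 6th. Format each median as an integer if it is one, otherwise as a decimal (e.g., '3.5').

Answer: 47 28.5 45 39 33 26

Derivation:
Step 1: insert 47 -> lo=[47] (size 1, max 47) hi=[] (size 0) -> median=47
Step 2: insert 10 -> lo=[10] (size 1, max 10) hi=[47] (size 1, min 47) -> median=28.5
Step 3: insert 45 -> lo=[10, 45] (size 2, max 45) hi=[47] (size 1, min 47) -> median=45
Step 4: insert 33 -> lo=[10, 33] (size 2, max 33) hi=[45, 47] (size 2, min 45) -> median=39
Step 5: insert 7 -> lo=[7, 10, 33] (size 3, max 33) hi=[45, 47] (size 2, min 45) -> median=33
Step 6: insert 19 -> lo=[7, 10, 19] (size 3, max 19) hi=[33, 45, 47] (size 3, min 33) -> median=26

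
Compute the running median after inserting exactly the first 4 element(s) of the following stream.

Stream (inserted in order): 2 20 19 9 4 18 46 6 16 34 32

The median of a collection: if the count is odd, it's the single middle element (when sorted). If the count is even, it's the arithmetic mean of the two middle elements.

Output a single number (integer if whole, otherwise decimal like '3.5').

Step 1: insert 2 -> lo=[2] (size 1, max 2) hi=[] (size 0) -> median=2
Step 2: insert 20 -> lo=[2] (size 1, max 2) hi=[20] (size 1, min 20) -> median=11
Step 3: insert 19 -> lo=[2, 19] (size 2, max 19) hi=[20] (size 1, min 20) -> median=19
Step 4: insert 9 -> lo=[2, 9] (size 2, max 9) hi=[19, 20] (size 2, min 19) -> median=14

Answer: 14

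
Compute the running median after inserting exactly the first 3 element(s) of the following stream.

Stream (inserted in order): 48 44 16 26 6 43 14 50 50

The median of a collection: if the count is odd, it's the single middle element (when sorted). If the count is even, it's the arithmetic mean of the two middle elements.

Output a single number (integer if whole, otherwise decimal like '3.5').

Answer: 44

Derivation:
Step 1: insert 48 -> lo=[48] (size 1, max 48) hi=[] (size 0) -> median=48
Step 2: insert 44 -> lo=[44] (size 1, max 44) hi=[48] (size 1, min 48) -> median=46
Step 3: insert 16 -> lo=[16, 44] (size 2, max 44) hi=[48] (size 1, min 48) -> median=44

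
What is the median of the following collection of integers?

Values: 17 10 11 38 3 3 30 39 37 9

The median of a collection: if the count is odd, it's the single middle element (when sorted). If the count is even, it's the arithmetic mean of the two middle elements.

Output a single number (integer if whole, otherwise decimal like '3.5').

Answer: 14

Derivation:
Step 1: insert 17 -> lo=[17] (size 1, max 17) hi=[] (size 0) -> median=17
Step 2: insert 10 -> lo=[10] (size 1, max 10) hi=[17] (size 1, min 17) -> median=13.5
Step 3: insert 11 -> lo=[10, 11] (size 2, max 11) hi=[17] (size 1, min 17) -> median=11
Step 4: insert 38 -> lo=[10, 11] (size 2, max 11) hi=[17, 38] (size 2, min 17) -> median=14
Step 5: insert 3 -> lo=[3, 10, 11] (size 3, max 11) hi=[17, 38] (size 2, min 17) -> median=11
Step 6: insert 3 -> lo=[3, 3, 10] (size 3, max 10) hi=[11, 17, 38] (size 3, min 11) -> median=10.5
Step 7: insert 30 -> lo=[3, 3, 10, 11] (size 4, max 11) hi=[17, 30, 38] (size 3, min 17) -> median=11
Step 8: insert 39 -> lo=[3, 3, 10, 11] (size 4, max 11) hi=[17, 30, 38, 39] (size 4, min 17) -> median=14
Step 9: insert 37 -> lo=[3, 3, 10, 11, 17] (size 5, max 17) hi=[30, 37, 38, 39] (size 4, min 30) -> median=17
Step 10: insert 9 -> lo=[3, 3, 9, 10, 11] (size 5, max 11) hi=[17, 30, 37, 38, 39] (size 5, min 17) -> median=14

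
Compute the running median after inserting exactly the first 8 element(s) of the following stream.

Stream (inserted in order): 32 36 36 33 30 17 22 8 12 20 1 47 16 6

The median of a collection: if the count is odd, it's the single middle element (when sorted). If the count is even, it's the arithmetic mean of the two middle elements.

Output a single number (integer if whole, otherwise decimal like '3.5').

Answer: 31

Derivation:
Step 1: insert 32 -> lo=[32] (size 1, max 32) hi=[] (size 0) -> median=32
Step 2: insert 36 -> lo=[32] (size 1, max 32) hi=[36] (size 1, min 36) -> median=34
Step 3: insert 36 -> lo=[32, 36] (size 2, max 36) hi=[36] (size 1, min 36) -> median=36
Step 4: insert 33 -> lo=[32, 33] (size 2, max 33) hi=[36, 36] (size 2, min 36) -> median=34.5
Step 5: insert 30 -> lo=[30, 32, 33] (size 3, max 33) hi=[36, 36] (size 2, min 36) -> median=33
Step 6: insert 17 -> lo=[17, 30, 32] (size 3, max 32) hi=[33, 36, 36] (size 3, min 33) -> median=32.5
Step 7: insert 22 -> lo=[17, 22, 30, 32] (size 4, max 32) hi=[33, 36, 36] (size 3, min 33) -> median=32
Step 8: insert 8 -> lo=[8, 17, 22, 30] (size 4, max 30) hi=[32, 33, 36, 36] (size 4, min 32) -> median=31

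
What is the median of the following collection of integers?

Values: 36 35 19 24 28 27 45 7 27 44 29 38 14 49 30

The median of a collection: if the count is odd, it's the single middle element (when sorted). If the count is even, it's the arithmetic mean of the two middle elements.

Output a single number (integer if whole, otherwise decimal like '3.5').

Answer: 29

Derivation:
Step 1: insert 36 -> lo=[36] (size 1, max 36) hi=[] (size 0) -> median=36
Step 2: insert 35 -> lo=[35] (size 1, max 35) hi=[36] (size 1, min 36) -> median=35.5
Step 3: insert 19 -> lo=[19, 35] (size 2, max 35) hi=[36] (size 1, min 36) -> median=35
Step 4: insert 24 -> lo=[19, 24] (size 2, max 24) hi=[35, 36] (size 2, min 35) -> median=29.5
Step 5: insert 28 -> lo=[19, 24, 28] (size 3, max 28) hi=[35, 36] (size 2, min 35) -> median=28
Step 6: insert 27 -> lo=[19, 24, 27] (size 3, max 27) hi=[28, 35, 36] (size 3, min 28) -> median=27.5
Step 7: insert 45 -> lo=[19, 24, 27, 28] (size 4, max 28) hi=[35, 36, 45] (size 3, min 35) -> median=28
Step 8: insert 7 -> lo=[7, 19, 24, 27] (size 4, max 27) hi=[28, 35, 36, 45] (size 4, min 28) -> median=27.5
Step 9: insert 27 -> lo=[7, 19, 24, 27, 27] (size 5, max 27) hi=[28, 35, 36, 45] (size 4, min 28) -> median=27
Step 10: insert 44 -> lo=[7, 19, 24, 27, 27] (size 5, max 27) hi=[28, 35, 36, 44, 45] (size 5, min 28) -> median=27.5
Step 11: insert 29 -> lo=[7, 19, 24, 27, 27, 28] (size 6, max 28) hi=[29, 35, 36, 44, 45] (size 5, min 29) -> median=28
Step 12: insert 38 -> lo=[7, 19, 24, 27, 27, 28] (size 6, max 28) hi=[29, 35, 36, 38, 44, 45] (size 6, min 29) -> median=28.5
Step 13: insert 14 -> lo=[7, 14, 19, 24, 27, 27, 28] (size 7, max 28) hi=[29, 35, 36, 38, 44, 45] (size 6, min 29) -> median=28
Step 14: insert 49 -> lo=[7, 14, 19, 24, 27, 27, 28] (size 7, max 28) hi=[29, 35, 36, 38, 44, 45, 49] (size 7, min 29) -> median=28.5
Step 15: insert 30 -> lo=[7, 14, 19, 24, 27, 27, 28, 29] (size 8, max 29) hi=[30, 35, 36, 38, 44, 45, 49] (size 7, min 30) -> median=29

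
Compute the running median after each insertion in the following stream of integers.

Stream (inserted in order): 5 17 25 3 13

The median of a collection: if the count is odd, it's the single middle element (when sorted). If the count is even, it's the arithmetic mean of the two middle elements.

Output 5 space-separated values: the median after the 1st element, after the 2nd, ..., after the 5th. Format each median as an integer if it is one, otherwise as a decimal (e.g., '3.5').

Answer: 5 11 17 11 13

Derivation:
Step 1: insert 5 -> lo=[5] (size 1, max 5) hi=[] (size 0) -> median=5
Step 2: insert 17 -> lo=[5] (size 1, max 5) hi=[17] (size 1, min 17) -> median=11
Step 3: insert 25 -> lo=[5, 17] (size 2, max 17) hi=[25] (size 1, min 25) -> median=17
Step 4: insert 3 -> lo=[3, 5] (size 2, max 5) hi=[17, 25] (size 2, min 17) -> median=11
Step 5: insert 13 -> lo=[3, 5, 13] (size 3, max 13) hi=[17, 25] (size 2, min 17) -> median=13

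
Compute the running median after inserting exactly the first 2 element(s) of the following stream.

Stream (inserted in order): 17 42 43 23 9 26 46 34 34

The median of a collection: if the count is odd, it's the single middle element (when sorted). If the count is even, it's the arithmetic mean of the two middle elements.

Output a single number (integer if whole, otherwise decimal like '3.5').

Step 1: insert 17 -> lo=[17] (size 1, max 17) hi=[] (size 0) -> median=17
Step 2: insert 42 -> lo=[17] (size 1, max 17) hi=[42] (size 1, min 42) -> median=29.5

Answer: 29.5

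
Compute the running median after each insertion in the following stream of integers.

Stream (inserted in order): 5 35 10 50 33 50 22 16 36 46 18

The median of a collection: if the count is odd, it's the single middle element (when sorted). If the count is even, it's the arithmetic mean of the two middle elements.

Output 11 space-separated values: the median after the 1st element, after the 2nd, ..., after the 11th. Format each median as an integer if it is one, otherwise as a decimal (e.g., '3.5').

Answer: 5 20 10 22.5 33 34 33 27.5 33 34 33

Derivation:
Step 1: insert 5 -> lo=[5] (size 1, max 5) hi=[] (size 0) -> median=5
Step 2: insert 35 -> lo=[5] (size 1, max 5) hi=[35] (size 1, min 35) -> median=20
Step 3: insert 10 -> lo=[5, 10] (size 2, max 10) hi=[35] (size 1, min 35) -> median=10
Step 4: insert 50 -> lo=[5, 10] (size 2, max 10) hi=[35, 50] (size 2, min 35) -> median=22.5
Step 5: insert 33 -> lo=[5, 10, 33] (size 3, max 33) hi=[35, 50] (size 2, min 35) -> median=33
Step 6: insert 50 -> lo=[5, 10, 33] (size 3, max 33) hi=[35, 50, 50] (size 3, min 35) -> median=34
Step 7: insert 22 -> lo=[5, 10, 22, 33] (size 4, max 33) hi=[35, 50, 50] (size 3, min 35) -> median=33
Step 8: insert 16 -> lo=[5, 10, 16, 22] (size 4, max 22) hi=[33, 35, 50, 50] (size 4, min 33) -> median=27.5
Step 9: insert 36 -> lo=[5, 10, 16, 22, 33] (size 5, max 33) hi=[35, 36, 50, 50] (size 4, min 35) -> median=33
Step 10: insert 46 -> lo=[5, 10, 16, 22, 33] (size 5, max 33) hi=[35, 36, 46, 50, 50] (size 5, min 35) -> median=34
Step 11: insert 18 -> lo=[5, 10, 16, 18, 22, 33] (size 6, max 33) hi=[35, 36, 46, 50, 50] (size 5, min 35) -> median=33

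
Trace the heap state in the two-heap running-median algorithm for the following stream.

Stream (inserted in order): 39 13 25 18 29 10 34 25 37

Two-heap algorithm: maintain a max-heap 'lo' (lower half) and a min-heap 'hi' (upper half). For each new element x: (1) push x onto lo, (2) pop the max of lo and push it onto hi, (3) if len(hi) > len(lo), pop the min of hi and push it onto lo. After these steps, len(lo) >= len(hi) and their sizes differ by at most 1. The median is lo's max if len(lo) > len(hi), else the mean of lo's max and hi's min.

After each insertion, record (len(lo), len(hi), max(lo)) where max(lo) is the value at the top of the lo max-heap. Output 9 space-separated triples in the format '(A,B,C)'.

Answer: (1,0,39) (1,1,13) (2,1,25) (2,2,18) (3,2,25) (3,3,18) (4,3,25) (4,4,25) (5,4,25)

Derivation:
Step 1: insert 39 -> lo=[39] hi=[] -> (len(lo)=1, len(hi)=0, max(lo)=39)
Step 2: insert 13 -> lo=[13] hi=[39] -> (len(lo)=1, len(hi)=1, max(lo)=13)
Step 3: insert 25 -> lo=[13, 25] hi=[39] -> (len(lo)=2, len(hi)=1, max(lo)=25)
Step 4: insert 18 -> lo=[13, 18] hi=[25, 39] -> (len(lo)=2, len(hi)=2, max(lo)=18)
Step 5: insert 29 -> lo=[13, 18, 25] hi=[29, 39] -> (len(lo)=3, len(hi)=2, max(lo)=25)
Step 6: insert 10 -> lo=[10, 13, 18] hi=[25, 29, 39] -> (len(lo)=3, len(hi)=3, max(lo)=18)
Step 7: insert 34 -> lo=[10, 13, 18, 25] hi=[29, 34, 39] -> (len(lo)=4, len(hi)=3, max(lo)=25)
Step 8: insert 25 -> lo=[10, 13, 18, 25] hi=[25, 29, 34, 39] -> (len(lo)=4, len(hi)=4, max(lo)=25)
Step 9: insert 37 -> lo=[10, 13, 18, 25, 25] hi=[29, 34, 37, 39] -> (len(lo)=5, len(hi)=4, max(lo)=25)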